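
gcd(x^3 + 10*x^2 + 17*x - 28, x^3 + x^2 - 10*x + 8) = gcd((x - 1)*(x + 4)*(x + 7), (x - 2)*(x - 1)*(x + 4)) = x^2 + 3*x - 4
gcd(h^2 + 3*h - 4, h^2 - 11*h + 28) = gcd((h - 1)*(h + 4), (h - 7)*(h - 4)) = 1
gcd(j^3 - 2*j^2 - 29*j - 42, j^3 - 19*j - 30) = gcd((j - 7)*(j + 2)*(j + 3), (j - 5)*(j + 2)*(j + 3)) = j^2 + 5*j + 6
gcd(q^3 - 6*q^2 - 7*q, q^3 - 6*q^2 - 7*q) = q^3 - 6*q^2 - 7*q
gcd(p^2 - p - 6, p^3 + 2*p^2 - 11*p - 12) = p - 3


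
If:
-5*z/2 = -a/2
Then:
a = 5*z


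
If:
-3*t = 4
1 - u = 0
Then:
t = -4/3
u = 1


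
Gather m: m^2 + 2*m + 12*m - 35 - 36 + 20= m^2 + 14*m - 51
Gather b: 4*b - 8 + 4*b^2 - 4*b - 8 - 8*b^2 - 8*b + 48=-4*b^2 - 8*b + 32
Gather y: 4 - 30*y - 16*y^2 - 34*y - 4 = -16*y^2 - 64*y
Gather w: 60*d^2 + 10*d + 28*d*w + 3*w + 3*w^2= 60*d^2 + 10*d + 3*w^2 + w*(28*d + 3)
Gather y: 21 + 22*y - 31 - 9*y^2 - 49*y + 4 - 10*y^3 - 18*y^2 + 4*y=-10*y^3 - 27*y^2 - 23*y - 6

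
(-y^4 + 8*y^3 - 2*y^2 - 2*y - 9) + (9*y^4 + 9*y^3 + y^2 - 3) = 8*y^4 + 17*y^3 - y^2 - 2*y - 12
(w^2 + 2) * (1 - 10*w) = -10*w^3 + w^2 - 20*w + 2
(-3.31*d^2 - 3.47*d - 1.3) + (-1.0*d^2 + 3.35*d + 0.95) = -4.31*d^2 - 0.12*d - 0.35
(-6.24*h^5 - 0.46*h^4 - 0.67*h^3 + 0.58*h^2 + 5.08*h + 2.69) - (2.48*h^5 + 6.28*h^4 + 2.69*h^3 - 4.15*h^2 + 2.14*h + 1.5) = -8.72*h^5 - 6.74*h^4 - 3.36*h^3 + 4.73*h^2 + 2.94*h + 1.19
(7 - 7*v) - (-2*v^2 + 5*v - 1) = 2*v^2 - 12*v + 8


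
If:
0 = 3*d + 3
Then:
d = -1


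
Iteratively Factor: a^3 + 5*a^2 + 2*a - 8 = (a - 1)*(a^2 + 6*a + 8) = (a - 1)*(a + 4)*(a + 2)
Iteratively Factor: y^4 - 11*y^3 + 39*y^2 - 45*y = (y - 3)*(y^3 - 8*y^2 + 15*y) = y*(y - 3)*(y^2 - 8*y + 15) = y*(y - 3)^2*(y - 5)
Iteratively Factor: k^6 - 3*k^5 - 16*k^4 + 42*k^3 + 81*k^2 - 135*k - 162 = (k - 3)*(k^5 - 16*k^3 - 6*k^2 + 63*k + 54) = (k - 3)*(k + 3)*(k^4 - 3*k^3 - 7*k^2 + 15*k + 18) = (k - 3)^2*(k + 3)*(k^3 - 7*k - 6) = (k - 3)^2*(k + 2)*(k + 3)*(k^2 - 2*k - 3) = (k - 3)^2*(k + 1)*(k + 2)*(k + 3)*(k - 3)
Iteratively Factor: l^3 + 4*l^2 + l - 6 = (l + 3)*(l^2 + l - 2) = (l + 2)*(l + 3)*(l - 1)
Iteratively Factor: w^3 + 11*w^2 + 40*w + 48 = (w + 4)*(w^2 + 7*w + 12) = (w + 4)^2*(w + 3)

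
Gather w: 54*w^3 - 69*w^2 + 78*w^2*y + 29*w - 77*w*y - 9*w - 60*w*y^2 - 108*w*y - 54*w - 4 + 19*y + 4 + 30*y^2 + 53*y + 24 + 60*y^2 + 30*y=54*w^3 + w^2*(78*y - 69) + w*(-60*y^2 - 185*y - 34) + 90*y^2 + 102*y + 24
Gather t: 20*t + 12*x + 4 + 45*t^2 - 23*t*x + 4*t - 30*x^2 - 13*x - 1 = 45*t^2 + t*(24 - 23*x) - 30*x^2 - x + 3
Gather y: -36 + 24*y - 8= 24*y - 44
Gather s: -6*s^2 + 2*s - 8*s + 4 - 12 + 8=-6*s^2 - 6*s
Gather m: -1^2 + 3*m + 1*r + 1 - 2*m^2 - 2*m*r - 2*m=-2*m^2 + m*(1 - 2*r) + r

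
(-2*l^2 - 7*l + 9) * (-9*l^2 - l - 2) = 18*l^4 + 65*l^3 - 70*l^2 + 5*l - 18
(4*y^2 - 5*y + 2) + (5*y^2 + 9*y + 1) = 9*y^2 + 4*y + 3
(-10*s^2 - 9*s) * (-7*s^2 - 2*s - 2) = 70*s^4 + 83*s^3 + 38*s^2 + 18*s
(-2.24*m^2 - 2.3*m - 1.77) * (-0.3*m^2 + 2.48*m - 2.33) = 0.672*m^4 - 4.8652*m^3 + 0.046200000000001*m^2 + 0.9694*m + 4.1241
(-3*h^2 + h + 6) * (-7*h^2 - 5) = 21*h^4 - 7*h^3 - 27*h^2 - 5*h - 30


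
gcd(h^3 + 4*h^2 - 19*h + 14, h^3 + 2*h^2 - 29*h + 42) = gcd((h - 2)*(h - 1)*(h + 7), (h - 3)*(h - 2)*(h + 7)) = h^2 + 5*h - 14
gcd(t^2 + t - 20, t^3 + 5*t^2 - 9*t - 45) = t + 5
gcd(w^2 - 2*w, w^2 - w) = w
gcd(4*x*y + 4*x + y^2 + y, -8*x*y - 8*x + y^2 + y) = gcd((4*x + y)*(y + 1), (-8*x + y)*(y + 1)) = y + 1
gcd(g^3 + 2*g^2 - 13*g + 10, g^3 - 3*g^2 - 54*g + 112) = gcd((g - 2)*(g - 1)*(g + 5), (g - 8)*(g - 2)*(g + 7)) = g - 2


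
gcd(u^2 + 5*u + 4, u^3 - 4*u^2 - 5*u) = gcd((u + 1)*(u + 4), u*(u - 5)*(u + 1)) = u + 1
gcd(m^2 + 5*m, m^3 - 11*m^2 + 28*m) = m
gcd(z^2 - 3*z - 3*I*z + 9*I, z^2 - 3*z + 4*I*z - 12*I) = z - 3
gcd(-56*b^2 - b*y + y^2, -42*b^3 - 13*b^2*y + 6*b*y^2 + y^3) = 7*b + y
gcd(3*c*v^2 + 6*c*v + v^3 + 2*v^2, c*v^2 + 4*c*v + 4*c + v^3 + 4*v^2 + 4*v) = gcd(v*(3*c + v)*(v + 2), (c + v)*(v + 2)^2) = v + 2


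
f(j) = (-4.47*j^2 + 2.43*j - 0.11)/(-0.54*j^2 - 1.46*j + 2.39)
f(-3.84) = -2230.99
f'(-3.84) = 178584.94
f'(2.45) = 0.00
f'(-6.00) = 6.06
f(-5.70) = 23.30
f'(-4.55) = 57.67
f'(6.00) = 0.24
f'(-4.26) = 169.04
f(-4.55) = 48.32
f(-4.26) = 76.95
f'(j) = (2.43 - 8.94*j)/(-0.54*j^2 - 1.46*j + 2.39) + (1.08*j + 1.46)*(-4.47*j^2 + 2.43*j - 0.11)/(-0.54*j^2 - 1.46*j + 2.39)^2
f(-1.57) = -4.46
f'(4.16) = 0.31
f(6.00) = 5.67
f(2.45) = 4.74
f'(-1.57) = 5.23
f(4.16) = 5.17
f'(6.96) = 0.20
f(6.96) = 5.89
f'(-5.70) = 8.20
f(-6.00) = 21.18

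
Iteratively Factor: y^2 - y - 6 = (y - 3)*(y + 2)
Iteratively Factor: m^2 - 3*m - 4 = (m - 4)*(m + 1)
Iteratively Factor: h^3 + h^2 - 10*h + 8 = (h + 4)*(h^2 - 3*h + 2) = (h - 1)*(h + 4)*(h - 2)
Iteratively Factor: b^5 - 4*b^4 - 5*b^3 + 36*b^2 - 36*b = (b - 2)*(b^4 - 2*b^3 - 9*b^2 + 18*b) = (b - 3)*(b - 2)*(b^3 + b^2 - 6*b) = b*(b - 3)*(b - 2)*(b^2 + b - 6) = b*(b - 3)*(b - 2)^2*(b + 3)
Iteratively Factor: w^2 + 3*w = (w)*(w + 3)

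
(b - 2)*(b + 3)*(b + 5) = b^3 + 6*b^2 - b - 30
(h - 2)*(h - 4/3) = h^2 - 10*h/3 + 8/3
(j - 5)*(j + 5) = j^2 - 25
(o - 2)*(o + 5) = o^2 + 3*o - 10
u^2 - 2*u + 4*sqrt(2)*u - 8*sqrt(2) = (u - 2)*(u + 4*sqrt(2))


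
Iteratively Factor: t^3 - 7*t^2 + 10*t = (t - 5)*(t^2 - 2*t) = (t - 5)*(t - 2)*(t)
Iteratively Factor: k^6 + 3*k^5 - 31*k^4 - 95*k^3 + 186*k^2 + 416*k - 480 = (k - 1)*(k^5 + 4*k^4 - 27*k^3 - 122*k^2 + 64*k + 480) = (k - 1)*(k + 3)*(k^4 + k^3 - 30*k^2 - 32*k + 160) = (k - 1)*(k + 3)*(k + 4)*(k^3 - 3*k^2 - 18*k + 40) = (k - 2)*(k - 1)*(k + 3)*(k + 4)*(k^2 - k - 20) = (k - 5)*(k - 2)*(k - 1)*(k + 3)*(k + 4)*(k + 4)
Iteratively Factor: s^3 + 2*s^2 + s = (s + 1)*(s^2 + s) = (s + 1)^2*(s)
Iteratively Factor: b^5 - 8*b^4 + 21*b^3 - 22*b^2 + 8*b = (b - 1)*(b^4 - 7*b^3 + 14*b^2 - 8*b) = b*(b - 1)*(b^3 - 7*b^2 + 14*b - 8) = b*(b - 4)*(b - 1)*(b^2 - 3*b + 2) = b*(b - 4)*(b - 1)^2*(b - 2)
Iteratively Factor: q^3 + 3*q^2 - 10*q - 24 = (q + 4)*(q^2 - q - 6) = (q - 3)*(q + 4)*(q + 2)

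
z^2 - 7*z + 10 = (z - 5)*(z - 2)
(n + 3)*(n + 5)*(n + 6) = n^3 + 14*n^2 + 63*n + 90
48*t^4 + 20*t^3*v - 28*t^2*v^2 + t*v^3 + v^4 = (-4*t + v)*(-2*t + v)*(t + v)*(6*t + v)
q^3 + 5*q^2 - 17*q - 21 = (q - 3)*(q + 1)*(q + 7)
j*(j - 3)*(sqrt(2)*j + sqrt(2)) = sqrt(2)*j^3 - 2*sqrt(2)*j^2 - 3*sqrt(2)*j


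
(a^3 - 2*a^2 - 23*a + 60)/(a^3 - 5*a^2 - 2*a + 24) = (a + 5)/(a + 2)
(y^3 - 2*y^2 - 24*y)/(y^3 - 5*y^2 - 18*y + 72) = y/(y - 3)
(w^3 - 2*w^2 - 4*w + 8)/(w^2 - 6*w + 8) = (w^2 - 4)/(w - 4)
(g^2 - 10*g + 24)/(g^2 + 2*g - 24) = (g - 6)/(g + 6)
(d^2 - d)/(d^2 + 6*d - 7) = d/(d + 7)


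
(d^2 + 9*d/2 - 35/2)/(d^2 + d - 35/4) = 2*(d + 7)/(2*d + 7)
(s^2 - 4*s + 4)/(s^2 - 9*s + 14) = (s - 2)/(s - 7)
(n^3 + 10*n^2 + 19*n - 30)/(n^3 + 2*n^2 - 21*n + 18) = (n + 5)/(n - 3)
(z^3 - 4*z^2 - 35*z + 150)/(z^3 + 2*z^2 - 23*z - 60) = (z^2 + z - 30)/(z^2 + 7*z + 12)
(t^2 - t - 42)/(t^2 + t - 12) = (t^2 - t - 42)/(t^2 + t - 12)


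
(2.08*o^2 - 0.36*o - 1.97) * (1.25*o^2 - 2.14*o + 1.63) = 2.6*o^4 - 4.9012*o^3 + 1.6983*o^2 + 3.629*o - 3.2111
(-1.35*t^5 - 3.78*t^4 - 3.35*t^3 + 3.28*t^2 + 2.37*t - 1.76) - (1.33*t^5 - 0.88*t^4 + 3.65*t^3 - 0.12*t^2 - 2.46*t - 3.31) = -2.68*t^5 - 2.9*t^4 - 7.0*t^3 + 3.4*t^2 + 4.83*t + 1.55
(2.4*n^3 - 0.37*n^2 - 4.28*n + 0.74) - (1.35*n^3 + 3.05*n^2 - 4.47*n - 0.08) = 1.05*n^3 - 3.42*n^2 + 0.19*n + 0.82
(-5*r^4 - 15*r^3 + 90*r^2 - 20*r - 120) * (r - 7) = -5*r^5 + 20*r^4 + 195*r^3 - 650*r^2 + 20*r + 840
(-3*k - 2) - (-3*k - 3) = 1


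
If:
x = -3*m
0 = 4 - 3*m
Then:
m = 4/3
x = -4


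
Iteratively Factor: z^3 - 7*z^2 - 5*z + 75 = (z + 3)*(z^2 - 10*z + 25) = (z - 5)*(z + 3)*(z - 5)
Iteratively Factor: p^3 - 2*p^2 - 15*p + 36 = (p - 3)*(p^2 + p - 12) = (p - 3)^2*(p + 4)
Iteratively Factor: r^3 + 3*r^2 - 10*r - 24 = (r + 2)*(r^2 + r - 12) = (r + 2)*(r + 4)*(r - 3)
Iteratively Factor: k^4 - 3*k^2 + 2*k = (k)*(k^3 - 3*k + 2) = k*(k - 1)*(k^2 + k - 2) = k*(k - 1)*(k + 2)*(k - 1)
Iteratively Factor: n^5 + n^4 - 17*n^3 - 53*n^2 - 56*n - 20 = (n + 2)*(n^4 - n^3 - 15*n^2 - 23*n - 10) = (n + 2)^2*(n^3 - 3*n^2 - 9*n - 5) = (n + 1)*(n + 2)^2*(n^2 - 4*n - 5) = (n + 1)^2*(n + 2)^2*(n - 5)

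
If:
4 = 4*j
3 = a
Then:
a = 3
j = 1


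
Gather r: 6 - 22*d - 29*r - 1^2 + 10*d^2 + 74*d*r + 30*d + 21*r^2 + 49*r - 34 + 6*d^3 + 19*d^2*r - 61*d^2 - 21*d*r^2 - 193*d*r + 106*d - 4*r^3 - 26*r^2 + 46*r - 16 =6*d^3 - 51*d^2 + 114*d - 4*r^3 + r^2*(-21*d - 5) + r*(19*d^2 - 119*d + 66) - 45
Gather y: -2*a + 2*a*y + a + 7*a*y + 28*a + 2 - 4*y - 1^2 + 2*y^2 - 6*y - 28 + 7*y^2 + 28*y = 27*a + 9*y^2 + y*(9*a + 18) - 27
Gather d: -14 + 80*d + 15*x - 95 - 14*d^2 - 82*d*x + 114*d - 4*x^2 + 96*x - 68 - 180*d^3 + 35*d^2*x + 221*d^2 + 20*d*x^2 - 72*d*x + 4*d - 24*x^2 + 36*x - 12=-180*d^3 + d^2*(35*x + 207) + d*(20*x^2 - 154*x + 198) - 28*x^2 + 147*x - 189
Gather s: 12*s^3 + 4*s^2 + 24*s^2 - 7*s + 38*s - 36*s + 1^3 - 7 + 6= 12*s^3 + 28*s^2 - 5*s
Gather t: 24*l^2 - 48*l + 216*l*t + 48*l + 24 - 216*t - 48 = 24*l^2 + t*(216*l - 216) - 24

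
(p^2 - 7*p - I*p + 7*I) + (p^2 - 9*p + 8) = 2*p^2 - 16*p - I*p + 8 + 7*I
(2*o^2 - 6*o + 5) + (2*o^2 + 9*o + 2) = 4*o^2 + 3*o + 7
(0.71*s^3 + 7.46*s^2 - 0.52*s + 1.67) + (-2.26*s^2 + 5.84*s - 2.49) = 0.71*s^3 + 5.2*s^2 + 5.32*s - 0.82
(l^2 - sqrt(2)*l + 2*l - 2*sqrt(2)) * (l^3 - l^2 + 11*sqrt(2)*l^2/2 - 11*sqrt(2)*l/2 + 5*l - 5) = l^5 + l^4 + 9*sqrt(2)*l^4/2 - 8*l^3 + 9*sqrt(2)*l^3/2 - 14*sqrt(2)*l^2 - 6*l^2 - 5*sqrt(2)*l + 12*l + 10*sqrt(2)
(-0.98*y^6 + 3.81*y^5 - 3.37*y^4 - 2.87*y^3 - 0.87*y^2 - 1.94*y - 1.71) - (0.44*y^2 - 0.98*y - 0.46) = -0.98*y^6 + 3.81*y^5 - 3.37*y^4 - 2.87*y^3 - 1.31*y^2 - 0.96*y - 1.25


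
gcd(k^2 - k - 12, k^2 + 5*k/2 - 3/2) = k + 3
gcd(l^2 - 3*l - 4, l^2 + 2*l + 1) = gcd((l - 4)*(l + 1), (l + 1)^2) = l + 1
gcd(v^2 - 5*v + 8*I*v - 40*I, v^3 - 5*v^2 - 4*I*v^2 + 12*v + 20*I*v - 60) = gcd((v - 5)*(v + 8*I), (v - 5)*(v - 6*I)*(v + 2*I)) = v - 5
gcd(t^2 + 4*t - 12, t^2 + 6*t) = t + 6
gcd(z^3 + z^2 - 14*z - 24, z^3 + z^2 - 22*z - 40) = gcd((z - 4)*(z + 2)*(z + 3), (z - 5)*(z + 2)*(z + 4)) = z + 2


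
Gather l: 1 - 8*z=1 - 8*z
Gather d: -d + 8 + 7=15 - d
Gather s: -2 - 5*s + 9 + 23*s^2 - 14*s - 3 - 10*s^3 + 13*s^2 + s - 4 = -10*s^3 + 36*s^2 - 18*s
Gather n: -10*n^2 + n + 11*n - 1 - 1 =-10*n^2 + 12*n - 2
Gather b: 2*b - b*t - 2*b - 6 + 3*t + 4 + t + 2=-b*t + 4*t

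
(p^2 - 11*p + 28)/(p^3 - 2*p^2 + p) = (p^2 - 11*p + 28)/(p*(p^2 - 2*p + 1))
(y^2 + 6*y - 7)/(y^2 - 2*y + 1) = (y + 7)/(y - 1)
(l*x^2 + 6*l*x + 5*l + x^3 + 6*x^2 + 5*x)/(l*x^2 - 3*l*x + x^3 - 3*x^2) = (x^2 + 6*x + 5)/(x*(x - 3))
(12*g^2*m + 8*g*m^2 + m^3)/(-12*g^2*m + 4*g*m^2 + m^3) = (-2*g - m)/(2*g - m)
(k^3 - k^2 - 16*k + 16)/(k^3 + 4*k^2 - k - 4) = (k - 4)/(k + 1)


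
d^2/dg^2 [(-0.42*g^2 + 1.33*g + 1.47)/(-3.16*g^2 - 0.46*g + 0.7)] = (7.105427357601e-15*g^4 - 27.78272*g^3 - 82.498752*g^2 - 30.472512*g - 7.570304)/(31.554496*g^6 + 13.780128*g^5 - 18.963792*g^4 - 6.007784*g^3 + 4.20084*g^2 + 0.6762*g - 0.343)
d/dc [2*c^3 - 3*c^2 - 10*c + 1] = 6*c^2 - 6*c - 10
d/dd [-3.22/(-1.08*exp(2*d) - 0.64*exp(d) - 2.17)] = (-6.9552*exp(d) - 2.0608)*exp(d)/(1.08*exp(2*d) + 0.64*exp(d) + 2.17)^2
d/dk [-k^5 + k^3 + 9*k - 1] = -5*k^4 + 3*k^2 + 9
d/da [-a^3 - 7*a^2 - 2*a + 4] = -3*a^2 - 14*a - 2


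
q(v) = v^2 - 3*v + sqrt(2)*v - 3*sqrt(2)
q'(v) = 2*v - 3 + sqrt(2)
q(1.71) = -4.03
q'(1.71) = 1.83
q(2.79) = -0.88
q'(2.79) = 3.99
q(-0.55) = -3.07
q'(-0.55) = -2.69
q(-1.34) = -0.32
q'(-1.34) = -4.27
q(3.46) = 2.24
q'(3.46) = 5.33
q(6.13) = 23.61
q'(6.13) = 10.67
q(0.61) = -4.84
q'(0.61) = -0.37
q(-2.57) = 6.44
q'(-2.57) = -6.73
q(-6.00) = 41.27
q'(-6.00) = -13.59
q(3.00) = 0.00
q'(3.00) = 4.41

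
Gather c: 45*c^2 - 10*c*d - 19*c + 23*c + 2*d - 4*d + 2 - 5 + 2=45*c^2 + c*(4 - 10*d) - 2*d - 1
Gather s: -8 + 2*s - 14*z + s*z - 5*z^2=s*(z + 2) - 5*z^2 - 14*z - 8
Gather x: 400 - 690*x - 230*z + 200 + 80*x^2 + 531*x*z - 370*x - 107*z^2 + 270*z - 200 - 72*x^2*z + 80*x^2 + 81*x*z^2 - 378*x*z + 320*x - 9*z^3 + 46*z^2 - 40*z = x^2*(160 - 72*z) + x*(81*z^2 + 153*z - 740) - 9*z^3 - 61*z^2 + 400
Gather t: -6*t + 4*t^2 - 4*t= 4*t^2 - 10*t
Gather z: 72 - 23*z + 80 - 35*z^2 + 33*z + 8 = -35*z^2 + 10*z + 160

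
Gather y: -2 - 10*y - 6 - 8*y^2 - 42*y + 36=-8*y^2 - 52*y + 28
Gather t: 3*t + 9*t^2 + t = 9*t^2 + 4*t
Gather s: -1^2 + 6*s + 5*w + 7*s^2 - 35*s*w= 7*s^2 + s*(6 - 35*w) + 5*w - 1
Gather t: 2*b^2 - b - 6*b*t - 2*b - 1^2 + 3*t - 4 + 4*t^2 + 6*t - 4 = 2*b^2 - 3*b + 4*t^2 + t*(9 - 6*b) - 9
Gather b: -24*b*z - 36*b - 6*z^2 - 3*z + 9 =b*(-24*z - 36) - 6*z^2 - 3*z + 9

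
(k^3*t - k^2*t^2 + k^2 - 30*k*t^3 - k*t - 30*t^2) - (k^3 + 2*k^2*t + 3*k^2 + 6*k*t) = k^3*t - k^3 - k^2*t^2 - 2*k^2*t - 2*k^2 - 30*k*t^3 - 7*k*t - 30*t^2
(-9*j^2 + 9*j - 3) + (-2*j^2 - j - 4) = -11*j^2 + 8*j - 7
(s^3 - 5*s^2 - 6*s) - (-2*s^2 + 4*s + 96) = s^3 - 3*s^2 - 10*s - 96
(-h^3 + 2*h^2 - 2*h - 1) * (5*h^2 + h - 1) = -5*h^5 + 9*h^4 - 7*h^3 - 9*h^2 + h + 1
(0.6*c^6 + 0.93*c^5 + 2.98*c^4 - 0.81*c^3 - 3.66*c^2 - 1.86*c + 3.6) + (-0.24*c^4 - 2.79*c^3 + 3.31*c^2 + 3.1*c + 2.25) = 0.6*c^6 + 0.93*c^5 + 2.74*c^4 - 3.6*c^3 - 0.35*c^2 + 1.24*c + 5.85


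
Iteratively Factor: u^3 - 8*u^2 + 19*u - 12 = (u - 4)*(u^2 - 4*u + 3) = (u - 4)*(u - 3)*(u - 1)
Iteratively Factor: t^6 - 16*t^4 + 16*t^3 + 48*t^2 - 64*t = (t + 4)*(t^5 - 4*t^4 + 16*t^2 - 16*t) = (t - 2)*(t + 4)*(t^4 - 2*t^3 - 4*t^2 + 8*t) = (t - 2)^2*(t + 4)*(t^3 - 4*t) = (t - 2)^2*(t + 2)*(t + 4)*(t^2 - 2*t) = (t - 2)^3*(t + 2)*(t + 4)*(t)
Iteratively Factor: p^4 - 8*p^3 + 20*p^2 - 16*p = (p - 4)*(p^3 - 4*p^2 + 4*p) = (p - 4)*(p - 2)*(p^2 - 2*p) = (p - 4)*(p - 2)^2*(p)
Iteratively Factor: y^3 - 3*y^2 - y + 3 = (y - 3)*(y^2 - 1) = (y - 3)*(y + 1)*(y - 1)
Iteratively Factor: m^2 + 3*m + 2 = (m + 1)*(m + 2)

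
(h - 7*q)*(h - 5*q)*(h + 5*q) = h^3 - 7*h^2*q - 25*h*q^2 + 175*q^3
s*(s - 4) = s^2 - 4*s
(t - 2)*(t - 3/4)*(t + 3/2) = t^3 - 5*t^2/4 - 21*t/8 + 9/4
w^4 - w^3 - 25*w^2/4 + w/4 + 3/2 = (w - 3)*(w - 1/2)*(w + 1/2)*(w + 2)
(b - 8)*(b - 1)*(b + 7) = b^3 - 2*b^2 - 55*b + 56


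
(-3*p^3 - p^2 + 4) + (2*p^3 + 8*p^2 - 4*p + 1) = -p^3 + 7*p^2 - 4*p + 5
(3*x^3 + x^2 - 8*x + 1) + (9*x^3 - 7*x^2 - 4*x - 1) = 12*x^3 - 6*x^2 - 12*x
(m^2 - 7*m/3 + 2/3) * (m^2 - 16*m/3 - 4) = m^4 - 23*m^3/3 + 82*m^2/9 + 52*m/9 - 8/3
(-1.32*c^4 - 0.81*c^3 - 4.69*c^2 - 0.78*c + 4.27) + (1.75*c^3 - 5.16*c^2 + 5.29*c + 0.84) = -1.32*c^4 + 0.94*c^3 - 9.85*c^2 + 4.51*c + 5.11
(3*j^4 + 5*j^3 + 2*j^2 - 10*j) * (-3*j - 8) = -9*j^5 - 39*j^4 - 46*j^3 + 14*j^2 + 80*j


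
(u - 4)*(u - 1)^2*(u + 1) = u^4 - 5*u^3 + 3*u^2 + 5*u - 4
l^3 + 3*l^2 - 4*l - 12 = (l - 2)*(l + 2)*(l + 3)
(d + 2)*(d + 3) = d^2 + 5*d + 6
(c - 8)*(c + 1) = c^2 - 7*c - 8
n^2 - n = n*(n - 1)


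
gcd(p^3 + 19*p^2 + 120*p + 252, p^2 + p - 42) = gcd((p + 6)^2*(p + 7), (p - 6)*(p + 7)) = p + 7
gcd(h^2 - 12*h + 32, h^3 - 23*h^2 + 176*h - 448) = h - 8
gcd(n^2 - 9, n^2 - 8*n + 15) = n - 3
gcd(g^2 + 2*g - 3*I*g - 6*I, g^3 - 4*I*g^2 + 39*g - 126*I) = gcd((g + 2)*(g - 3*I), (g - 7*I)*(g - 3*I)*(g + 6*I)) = g - 3*I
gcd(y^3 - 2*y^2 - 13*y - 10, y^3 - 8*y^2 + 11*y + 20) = y^2 - 4*y - 5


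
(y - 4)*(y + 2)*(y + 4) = y^3 + 2*y^2 - 16*y - 32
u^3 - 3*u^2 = u^2*(u - 3)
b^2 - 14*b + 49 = (b - 7)^2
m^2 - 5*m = m*(m - 5)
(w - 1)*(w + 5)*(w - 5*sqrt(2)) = w^3 - 5*sqrt(2)*w^2 + 4*w^2 - 20*sqrt(2)*w - 5*w + 25*sqrt(2)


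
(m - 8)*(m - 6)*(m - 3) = m^3 - 17*m^2 + 90*m - 144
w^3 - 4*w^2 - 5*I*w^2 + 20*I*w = w*(w - 4)*(w - 5*I)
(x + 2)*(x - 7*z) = x^2 - 7*x*z + 2*x - 14*z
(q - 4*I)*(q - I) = q^2 - 5*I*q - 4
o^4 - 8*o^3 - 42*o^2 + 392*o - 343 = (o - 7)^2*(o - 1)*(o + 7)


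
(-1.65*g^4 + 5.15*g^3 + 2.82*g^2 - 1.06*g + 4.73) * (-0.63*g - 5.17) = 1.0395*g^5 + 5.286*g^4 - 28.4021*g^3 - 13.9116*g^2 + 2.5003*g - 24.4541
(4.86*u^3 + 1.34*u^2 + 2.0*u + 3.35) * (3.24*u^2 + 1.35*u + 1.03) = 15.7464*u^5 + 10.9026*u^4 + 13.2948*u^3 + 14.9342*u^2 + 6.5825*u + 3.4505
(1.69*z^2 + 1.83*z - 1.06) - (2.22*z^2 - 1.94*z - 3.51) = -0.53*z^2 + 3.77*z + 2.45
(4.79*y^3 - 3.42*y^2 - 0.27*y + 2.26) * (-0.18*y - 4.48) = -0.8622*y^4 - 20.8436*y^3 + 15.3702*y^2 + 0.8028*y - 10.1248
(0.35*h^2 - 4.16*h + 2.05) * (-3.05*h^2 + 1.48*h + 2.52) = -1.0675*h^4 + 13.206*h^3 - 11.5273*h^2 - 7.4492*h + 5.166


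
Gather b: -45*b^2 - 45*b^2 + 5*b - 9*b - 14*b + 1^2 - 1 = -90*b^2 - 18*b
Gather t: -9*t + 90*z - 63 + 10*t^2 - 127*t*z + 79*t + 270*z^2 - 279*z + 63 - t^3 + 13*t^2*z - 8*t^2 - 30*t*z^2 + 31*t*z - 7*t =-t^3 + t^2*(13*z + 2) + t*(-30*z^2 - 96*z + 63) + 270*z^2 - 189*z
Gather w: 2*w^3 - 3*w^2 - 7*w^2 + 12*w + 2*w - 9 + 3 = 2*w^3 - 10*w^2 + 14*w - 6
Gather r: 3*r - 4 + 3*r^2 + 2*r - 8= 3*r^2 + 5*r - 12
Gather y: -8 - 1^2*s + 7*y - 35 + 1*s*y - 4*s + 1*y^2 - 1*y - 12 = -5*s + y^2 + y*(s + 6) - 55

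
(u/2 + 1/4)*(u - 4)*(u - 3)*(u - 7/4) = u^4/2 - 33*u^3/8 + 159*u^2/16 - 71*u/16 - 21/4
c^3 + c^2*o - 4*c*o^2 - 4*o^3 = (c - 2*o)*(c + o)*(c + 2*o)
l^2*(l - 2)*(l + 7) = l^4 + 5*l^3 - 14*l^2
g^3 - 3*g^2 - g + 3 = (g - 3)*(g - 1)*(g + 1)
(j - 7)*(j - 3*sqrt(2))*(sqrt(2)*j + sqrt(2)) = sqrt(2)*j^3 - 6*sqrt(2)*j^2 - 6*j^2 - 7*sqrt(2)*j + 36*j + 42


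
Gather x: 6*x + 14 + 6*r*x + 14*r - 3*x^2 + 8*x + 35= 14*r - 3*x^2 + x*(6*r + 14) + 49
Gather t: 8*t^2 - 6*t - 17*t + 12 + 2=8*t^2 - 23*t + 14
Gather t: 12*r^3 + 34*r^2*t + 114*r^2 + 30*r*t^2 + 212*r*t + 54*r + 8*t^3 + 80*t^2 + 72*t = 12*r^3 + 114*r^2 + 54*r + 8*t^3 + t^2*(30*r + 80) + t*(34*r^2 + 212*r + 72)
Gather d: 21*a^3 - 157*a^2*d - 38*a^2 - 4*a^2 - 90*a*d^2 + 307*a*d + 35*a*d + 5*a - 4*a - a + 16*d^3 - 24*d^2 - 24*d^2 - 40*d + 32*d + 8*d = 21*a^3 - 42*a^2 + 16*d^3 + d^2*(-90*a - 48) + d*(-157*a^2 + 342*a)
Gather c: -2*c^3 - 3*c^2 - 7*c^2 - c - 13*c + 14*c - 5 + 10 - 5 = -2*c^3 - 10*c^2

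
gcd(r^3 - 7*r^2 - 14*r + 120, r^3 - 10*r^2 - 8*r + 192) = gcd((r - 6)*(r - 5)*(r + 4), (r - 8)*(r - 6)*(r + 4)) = r^2 - 2*r - 24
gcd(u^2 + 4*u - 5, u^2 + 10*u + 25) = u + 5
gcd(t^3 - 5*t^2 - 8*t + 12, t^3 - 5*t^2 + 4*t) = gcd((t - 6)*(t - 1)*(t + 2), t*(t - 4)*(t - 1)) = t - 1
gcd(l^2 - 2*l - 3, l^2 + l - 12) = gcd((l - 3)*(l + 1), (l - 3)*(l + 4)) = l - 3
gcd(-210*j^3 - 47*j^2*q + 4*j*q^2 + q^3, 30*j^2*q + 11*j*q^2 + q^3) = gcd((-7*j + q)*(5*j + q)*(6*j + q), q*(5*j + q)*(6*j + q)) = 30*j^2 + 11*j*q + q^2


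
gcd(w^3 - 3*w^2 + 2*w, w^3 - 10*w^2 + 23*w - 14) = w^2 - 3*w + 2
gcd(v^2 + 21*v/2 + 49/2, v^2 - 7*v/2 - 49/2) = v + 7/2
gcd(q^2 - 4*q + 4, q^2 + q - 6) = q - 2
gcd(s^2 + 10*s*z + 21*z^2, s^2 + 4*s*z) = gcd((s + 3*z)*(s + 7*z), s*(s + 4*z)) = 1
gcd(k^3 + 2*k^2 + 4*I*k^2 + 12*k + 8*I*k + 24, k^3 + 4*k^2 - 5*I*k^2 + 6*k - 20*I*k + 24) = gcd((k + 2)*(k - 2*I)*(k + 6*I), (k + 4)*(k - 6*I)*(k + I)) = 1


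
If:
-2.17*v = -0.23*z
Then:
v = 0.105990783410138*z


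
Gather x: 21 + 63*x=63*x + 21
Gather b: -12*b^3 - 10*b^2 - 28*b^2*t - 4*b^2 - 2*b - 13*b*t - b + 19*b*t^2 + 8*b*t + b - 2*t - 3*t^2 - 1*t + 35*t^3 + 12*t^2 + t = -12*b^3 + b^2*(-28*t - 14) + b*(19*t^2 - 5*t - 2) + 35*t^3 + 9*t^2 - 2*t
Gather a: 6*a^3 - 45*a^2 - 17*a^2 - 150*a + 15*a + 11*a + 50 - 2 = 6*a^3 - 62*a^2 - 124*a + 48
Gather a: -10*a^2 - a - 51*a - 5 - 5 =-10*a^2 - 52*a - 10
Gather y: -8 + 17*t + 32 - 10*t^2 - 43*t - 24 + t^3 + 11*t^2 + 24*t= t^3 + t^2 - 2*t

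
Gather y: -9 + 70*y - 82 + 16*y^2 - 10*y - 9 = 16*y^2 + 60*y - 100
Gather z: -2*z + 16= 16 - 2*z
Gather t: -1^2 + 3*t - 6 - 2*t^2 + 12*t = -2*t^2 + 15*t - 7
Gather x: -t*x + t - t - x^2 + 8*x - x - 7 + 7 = -x^2 + x*(7 - t)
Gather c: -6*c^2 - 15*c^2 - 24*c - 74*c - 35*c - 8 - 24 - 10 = -21*c^2 - 133*c - 42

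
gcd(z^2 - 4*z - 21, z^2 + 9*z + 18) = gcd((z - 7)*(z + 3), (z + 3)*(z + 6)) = z + 3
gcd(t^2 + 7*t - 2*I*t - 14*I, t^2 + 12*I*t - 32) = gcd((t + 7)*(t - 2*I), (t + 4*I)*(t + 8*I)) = 1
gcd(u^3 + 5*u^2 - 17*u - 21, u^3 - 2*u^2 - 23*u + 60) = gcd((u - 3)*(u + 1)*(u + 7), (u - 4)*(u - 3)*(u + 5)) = u - 3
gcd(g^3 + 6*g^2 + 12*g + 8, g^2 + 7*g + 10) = g + 2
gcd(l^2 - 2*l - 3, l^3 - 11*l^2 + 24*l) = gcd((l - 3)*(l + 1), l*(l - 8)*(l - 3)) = l - 3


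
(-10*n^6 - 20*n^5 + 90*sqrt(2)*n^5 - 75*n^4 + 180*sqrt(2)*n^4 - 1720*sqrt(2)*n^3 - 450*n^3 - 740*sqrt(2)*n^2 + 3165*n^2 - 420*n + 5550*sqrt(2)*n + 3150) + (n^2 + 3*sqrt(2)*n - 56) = -10*n^6 - 20*n^5 + 90*sqrt(2)*n^5 - 75*n^4 + 180*sqrt(2)*n^4 - 1720*sqrt(2)*n^3 - 450*n^3 - 740*sqrt(2)*n^2 + 3166*n^2 - 420*n + 5553*sqrt(2)*n + 3094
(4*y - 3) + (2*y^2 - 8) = 2*y^2 + 4*y - 11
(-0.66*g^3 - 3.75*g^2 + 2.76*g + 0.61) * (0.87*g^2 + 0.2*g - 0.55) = -0.5742*g^5 - 3.3945*g^4 + 2.0142*g^3 + 3.1452*g^2 - 1.396*g - 0.3355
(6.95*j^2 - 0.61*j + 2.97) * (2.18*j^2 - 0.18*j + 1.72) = 15.151*j^4 - 2.5808*j^3 + 18.5384*j^2 - 1.5838*j + 5.1084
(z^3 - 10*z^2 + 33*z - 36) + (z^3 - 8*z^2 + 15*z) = 2*z^3 - 18*z^2 + 48*z - 36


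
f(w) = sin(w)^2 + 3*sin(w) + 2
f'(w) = 2*sin(w)*cos(w) + 3*cos(w)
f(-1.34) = 0.03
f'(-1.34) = 0.24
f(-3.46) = 3.04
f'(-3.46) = -3.44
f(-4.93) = 5.88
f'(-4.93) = 1.07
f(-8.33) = 0.12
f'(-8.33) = -0.56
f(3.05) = 2.28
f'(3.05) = -3.17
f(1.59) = 6.00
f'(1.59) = -0.10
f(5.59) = 0.49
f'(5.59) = 1.32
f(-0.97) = 0.21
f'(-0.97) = 0.76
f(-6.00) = 2.92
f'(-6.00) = 3.42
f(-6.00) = 2.92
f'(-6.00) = 3.42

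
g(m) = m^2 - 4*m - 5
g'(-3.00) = -10.00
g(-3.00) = 16.00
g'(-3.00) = -10.00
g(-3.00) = 16.00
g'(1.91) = -0.18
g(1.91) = -8.99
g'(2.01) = 0.02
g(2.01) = -9.00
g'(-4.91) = -13.82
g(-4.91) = 38.75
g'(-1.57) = -7.14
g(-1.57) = 3.74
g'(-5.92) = -15.84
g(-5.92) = 53.73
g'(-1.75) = -7.50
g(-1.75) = 5.06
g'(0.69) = -2.62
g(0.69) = -7.28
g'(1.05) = -1.90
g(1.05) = -8.10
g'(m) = 2*m - 4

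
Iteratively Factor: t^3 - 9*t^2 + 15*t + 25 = (t + 1)*(t^2 - 10*t + 25) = (t - 5)*(t + 1)*(t - 5)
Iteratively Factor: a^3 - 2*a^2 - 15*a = (a - 5)*(a^2 + 3*a) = a*(a - 5)*(a + 3)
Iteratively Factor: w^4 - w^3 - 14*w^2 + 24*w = (w - 3)*(w^3 + 2*w^2 - 8*w) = w*(w - 3)*(w^2 + 2*w - 8) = w*(w - 3)*(w + 4)*(w - 2)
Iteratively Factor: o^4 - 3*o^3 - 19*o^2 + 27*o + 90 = (o - 5)*(o^3 + 2*o^2 - 9*o - 18) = (o - 5)*(o - 3)*(o^2 + 5*o + 6) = (o - 5)*(o - 3)*(o + 3)*(o + 2)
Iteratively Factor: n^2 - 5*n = (n)*(n - 5)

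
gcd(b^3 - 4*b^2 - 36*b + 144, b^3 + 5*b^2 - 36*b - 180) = b^2 - 36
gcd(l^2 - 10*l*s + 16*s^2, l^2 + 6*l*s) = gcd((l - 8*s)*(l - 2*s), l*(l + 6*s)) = 1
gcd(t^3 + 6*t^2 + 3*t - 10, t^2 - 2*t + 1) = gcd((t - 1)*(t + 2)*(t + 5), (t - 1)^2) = t - 1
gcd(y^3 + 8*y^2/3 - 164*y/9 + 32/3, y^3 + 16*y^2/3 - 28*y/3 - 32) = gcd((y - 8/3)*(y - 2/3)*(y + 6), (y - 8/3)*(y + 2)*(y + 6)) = y^2 + 10*y/3 - 16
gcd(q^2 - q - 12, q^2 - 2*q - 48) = 1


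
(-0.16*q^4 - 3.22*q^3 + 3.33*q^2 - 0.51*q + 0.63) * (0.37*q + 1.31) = -0.0592*q^5 - 1.401*q^4 - 2.9861*q^3 + 4.1736*q^2 - 0.435*q + 0.8253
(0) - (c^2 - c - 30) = -c^2 + c + 30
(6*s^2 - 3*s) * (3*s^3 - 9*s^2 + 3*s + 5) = 18*s^5 - 63*s^4 + 45*s^3 + 21*s^2 - 15*s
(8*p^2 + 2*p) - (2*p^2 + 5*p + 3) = 6*p^2 - 3*p - 3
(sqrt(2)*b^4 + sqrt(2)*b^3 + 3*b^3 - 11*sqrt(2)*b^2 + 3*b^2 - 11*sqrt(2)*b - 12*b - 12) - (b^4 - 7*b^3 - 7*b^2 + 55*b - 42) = -b^4 + sqrt(2)*b^4 + sqrt(2)*b^3 + 10*b^3 - 11*sqrt(2)*b^2 + 10*b^2 - 67*b - 11*sqrt(2)*b + 30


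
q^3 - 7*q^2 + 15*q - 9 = (q - 3)^2*(q - 1)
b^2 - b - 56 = (b - 8)*(b + 7)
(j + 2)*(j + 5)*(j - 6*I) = j^3 + 7*j^2 - 6*I*j^2 + 10*j - 42*I*j - 60*I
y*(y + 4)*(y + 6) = y^3 + 10*y^2 + 24*y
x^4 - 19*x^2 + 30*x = x*(x - 3)*(x - 2)*(x + 5)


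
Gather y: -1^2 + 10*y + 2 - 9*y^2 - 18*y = -9*y^2 - 8*y + 1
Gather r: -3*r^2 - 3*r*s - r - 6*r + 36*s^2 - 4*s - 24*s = -3*r^2 + r*(-3*s - 7) + 36*s^2 - 28*s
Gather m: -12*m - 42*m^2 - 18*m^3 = -18*m^3 - 42*m^2 - 12*m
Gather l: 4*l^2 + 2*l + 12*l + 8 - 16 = 4*l^2 + 14*l - 8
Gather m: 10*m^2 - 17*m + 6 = 10*m^2 - 17*m + 6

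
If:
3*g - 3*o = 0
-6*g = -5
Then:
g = 5/6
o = 5/6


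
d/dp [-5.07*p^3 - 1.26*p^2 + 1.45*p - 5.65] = -15.21*p^2 - 2.52*p + 1.45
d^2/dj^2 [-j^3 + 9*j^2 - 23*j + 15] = 18 - 6*j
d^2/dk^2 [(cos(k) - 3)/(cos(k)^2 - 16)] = (8*(cos(k) - 3)*sin(k)^2*cos(k)^2 - (cos(k)^2 - 16)^2*cos(k) + 2*(cos(k)^2 - 16)*(-3*cos(2*k) + cos(3*k)))/(cos(k)^2 - 16)^3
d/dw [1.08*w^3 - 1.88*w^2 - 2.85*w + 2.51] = 3.24*w^2 - 3.76*w - 2.85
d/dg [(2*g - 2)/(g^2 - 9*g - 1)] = 2*(-g^2 + 2*g - 10)/(g^4 - 18*g^3 + 79*g^2 + 18*g + 1)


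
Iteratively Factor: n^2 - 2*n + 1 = (n - 1)*(n - 1)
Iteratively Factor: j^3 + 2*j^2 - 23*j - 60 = (j + 3)*(j^2 - j - 20) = (j + 3)*(j + 4)*(j - 5)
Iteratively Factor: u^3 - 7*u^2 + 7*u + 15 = (u - 3)*(u^2 - 4*u - 5) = (u - 5)*(u - 3)*(u + 1)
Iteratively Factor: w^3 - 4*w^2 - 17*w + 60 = (w + 4)*(w^2 - 8*w + 15) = (w - 5)*(w + 4)*(w - 3)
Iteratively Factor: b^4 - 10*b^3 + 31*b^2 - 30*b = (b - 2)*(b^3 - 8*b^2 + 15*b) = (b - 3)*(b - 2)*(b^2 - 5*b) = (b - 5)*(b - 3)*(b - 2)*(b)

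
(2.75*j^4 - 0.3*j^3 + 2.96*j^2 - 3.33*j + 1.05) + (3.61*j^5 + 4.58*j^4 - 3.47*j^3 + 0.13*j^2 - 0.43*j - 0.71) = 3.61*j^5 + 7.33*j^4 - 3.77*j^3 + 3.09*j^2 - 3.76*j + 0.34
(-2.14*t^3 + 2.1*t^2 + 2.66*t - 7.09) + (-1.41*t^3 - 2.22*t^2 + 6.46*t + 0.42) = -3.55*t^3 - 0.12*t^2 + 9.12*t - 6.67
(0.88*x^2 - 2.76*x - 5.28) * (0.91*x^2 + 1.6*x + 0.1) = 0.8008*x^4 - 1.1036*x^3 - 9.1328*x^2 - 8.724*x - 0.528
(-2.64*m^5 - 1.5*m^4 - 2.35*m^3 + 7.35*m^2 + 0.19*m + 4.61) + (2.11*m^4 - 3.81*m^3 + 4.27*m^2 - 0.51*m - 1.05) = -2.64*m^5 + 0.61*m^4 - 6.16*m^3 + 11.62*m^2 - 0.32*m + 3.56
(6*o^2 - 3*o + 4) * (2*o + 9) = 12*o^3 + 48*o^2 - 19*o + 36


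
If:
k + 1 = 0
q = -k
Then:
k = -1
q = 1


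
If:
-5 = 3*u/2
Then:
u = -10/3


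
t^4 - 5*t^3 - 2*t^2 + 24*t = t*(t - 4)*(t - 3)*(t + 2)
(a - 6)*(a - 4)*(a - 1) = a^3 - 11*a^2 + 34*a - 24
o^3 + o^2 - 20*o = o*(o - 4)*(o + 5)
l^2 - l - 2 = (l - 2)*(l + 1)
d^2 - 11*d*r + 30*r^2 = (d - 6*r)*(d - 5*r)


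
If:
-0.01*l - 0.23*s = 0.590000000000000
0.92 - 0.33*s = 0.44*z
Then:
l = 30.6666666666667*z - 123.121212121212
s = 2.78787878787879 - 1.33333333333333*z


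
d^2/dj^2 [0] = 0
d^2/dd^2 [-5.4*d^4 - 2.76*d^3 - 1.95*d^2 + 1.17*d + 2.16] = -64.8*d^2 - 16.56*d - 3.9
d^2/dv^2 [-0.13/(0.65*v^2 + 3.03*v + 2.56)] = (0.10985*v^2 + 0.51207*v - 0.13*(1.3*v + 3.03)*(2.6*v + 6.06) + 0.43264)/(0.65*v^2 + 3.03*v + 2.56)^3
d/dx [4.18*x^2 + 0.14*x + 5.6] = 8.36*x + 0.14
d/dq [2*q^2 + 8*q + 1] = 4*q + 8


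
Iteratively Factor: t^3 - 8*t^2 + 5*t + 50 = (t - 5)*(t^2 - 3*t - 10) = (t - 5)^2*(t + 2)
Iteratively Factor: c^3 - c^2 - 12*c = (c - 4)*(c^2 + 3*c) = (c - 4)*(c + 3)*(c)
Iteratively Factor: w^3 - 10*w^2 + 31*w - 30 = (w - 3)*(w^2 - 7*w + 10) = (w - 3)*(w - 2)*(w - 5)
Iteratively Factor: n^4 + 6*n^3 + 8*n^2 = (n + 4)*(n^3 + 2*n^2) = n*(n + 4)*(n^2 + 2*n) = n*(n + 2)*(n + 4)*(n)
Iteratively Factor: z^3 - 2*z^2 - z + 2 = (z + 1)*(z^2 - 3*z + 2) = (z - 1)*(z + 1)*(z - 2)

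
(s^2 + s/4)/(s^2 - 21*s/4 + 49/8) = 2*s*(4*s + 1)/(8*s^2 - 42*s + 49)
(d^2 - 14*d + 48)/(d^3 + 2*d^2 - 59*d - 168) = (d - 6)/(d^2 + 10*d + 21)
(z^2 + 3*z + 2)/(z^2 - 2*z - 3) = (z + 2)/(z - 3)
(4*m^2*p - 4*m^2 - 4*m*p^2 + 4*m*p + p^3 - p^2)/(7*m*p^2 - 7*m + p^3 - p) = (4*m^2 - 4*m*p + p^2)/(7*m*p + 7*m + p^2 + p)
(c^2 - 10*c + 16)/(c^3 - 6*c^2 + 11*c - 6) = (c - 8)/(c^2 - 4*c + 3)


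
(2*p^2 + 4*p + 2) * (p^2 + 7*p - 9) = 2*p^4 + 18*p^3 + 12*p^2 - 22*p - 18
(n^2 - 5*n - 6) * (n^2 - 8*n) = n^4 - 13*n^3 + 34*n^2 + 48*n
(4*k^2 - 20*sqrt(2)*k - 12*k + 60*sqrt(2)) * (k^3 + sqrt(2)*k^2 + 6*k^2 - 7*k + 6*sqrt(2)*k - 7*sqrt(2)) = 4*k^5 - 16*sqrt(2)*k^4 + 12*k^4 - 140*k^3 - 48*sqrt(2)*k^3 - 36*k^2 + 400*sqrt(2)*k^2 - 336*sqrt(2)*k + 1000*k - 840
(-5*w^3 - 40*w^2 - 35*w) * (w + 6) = -5*w^4 - 70*w^3 - 275*w^2 - 210*w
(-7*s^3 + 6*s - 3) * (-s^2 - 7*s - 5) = 7*s^5 + 49*s^4 + 29*s^3 - 39*s^2 - 9*s + 15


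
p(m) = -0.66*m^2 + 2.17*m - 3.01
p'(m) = 2.17 - 1.32*m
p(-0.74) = -4.98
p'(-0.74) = 3.15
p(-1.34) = -7.10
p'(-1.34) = 3.94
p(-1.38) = -7.26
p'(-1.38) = 3.99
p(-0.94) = -5.63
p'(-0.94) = 3.41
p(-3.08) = -15.95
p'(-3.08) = 6.24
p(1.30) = -1.30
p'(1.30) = 0.45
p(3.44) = -3.36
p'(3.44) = -2.37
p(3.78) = -4.24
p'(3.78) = -2.82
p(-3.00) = -15.46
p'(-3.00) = 6.13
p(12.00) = -72.01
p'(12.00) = -13.67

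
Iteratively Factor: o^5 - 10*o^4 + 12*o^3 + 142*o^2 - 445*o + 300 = (o - 5)*(o^4 - 5*o^3 - 13*o^2 + 77*o - 60) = (o - 5)*(o - 1)*(o^3 - 4*o^2 - 17*o + 60) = (o - 5)*(o - 1)*(o + 4)*(o^2 - 8*o + 15) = (o - 5)*(o - 3)*(o - 1)*(o + 4)*(o - 5)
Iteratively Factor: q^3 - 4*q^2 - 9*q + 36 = (q - 3)*(q^2 - q - 12) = (q - 3)*(q + 3)*(q - 4)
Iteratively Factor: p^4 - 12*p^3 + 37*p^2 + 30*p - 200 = (p - 5)*(p^3 - 7*p^2 + 2*p + 40) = (p - 5)*(p + 2)*(p^2 - 9*p + 20) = (p - 5)^2*(p + 2)*(p - 4)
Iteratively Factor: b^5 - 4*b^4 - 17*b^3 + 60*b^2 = (b)*(b^4 - 4*b^3 - 17*b^2 + 60*b) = b^2*(b^3 - 4*b^2 - 17*b + 60) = b^2*(b - 3)*(b^2 - b - 20) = b^2*(b - 3)*(b + 4)*(b - 5)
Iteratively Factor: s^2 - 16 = (s + 4)*(s - 4)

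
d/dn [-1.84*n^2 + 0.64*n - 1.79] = 0.64 - 3.68*n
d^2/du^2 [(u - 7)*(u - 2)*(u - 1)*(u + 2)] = 12*u^2 - 48*u + 6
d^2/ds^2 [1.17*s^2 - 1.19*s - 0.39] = 2.34000000000000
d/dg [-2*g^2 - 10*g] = -4*g - 10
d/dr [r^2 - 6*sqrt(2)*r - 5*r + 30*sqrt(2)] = 2*r - 6*sqrt(2) - 5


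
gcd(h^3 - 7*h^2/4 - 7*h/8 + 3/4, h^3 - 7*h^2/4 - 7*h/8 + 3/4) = h^3 - 7*h^2/4 - 7*h/8 + 3/4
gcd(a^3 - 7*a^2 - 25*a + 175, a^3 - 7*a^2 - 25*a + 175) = a^3 - 7*a^2 - 25*a + 175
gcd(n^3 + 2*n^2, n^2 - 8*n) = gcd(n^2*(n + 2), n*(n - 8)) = n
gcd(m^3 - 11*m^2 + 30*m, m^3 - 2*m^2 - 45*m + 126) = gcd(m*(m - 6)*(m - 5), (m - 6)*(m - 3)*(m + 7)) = m - 6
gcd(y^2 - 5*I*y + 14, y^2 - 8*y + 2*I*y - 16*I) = y + 2*I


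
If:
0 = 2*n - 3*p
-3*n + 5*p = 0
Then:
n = 0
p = 0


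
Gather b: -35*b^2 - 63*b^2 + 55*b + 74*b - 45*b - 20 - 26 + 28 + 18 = -98*b^2 + 84*b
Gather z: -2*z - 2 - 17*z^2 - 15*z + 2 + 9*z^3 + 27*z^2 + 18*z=9*z^3 + 10*z^2 + z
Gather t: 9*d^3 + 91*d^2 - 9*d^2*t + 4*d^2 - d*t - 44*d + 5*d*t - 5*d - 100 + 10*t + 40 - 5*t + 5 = 9*d^3 + 95*d^2 - 49*d + t*(-9*d^2 + 4*d + 5) - 55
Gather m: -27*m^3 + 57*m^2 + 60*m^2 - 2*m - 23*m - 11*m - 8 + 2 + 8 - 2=-27*m^3 + 117*m^2 - 36*m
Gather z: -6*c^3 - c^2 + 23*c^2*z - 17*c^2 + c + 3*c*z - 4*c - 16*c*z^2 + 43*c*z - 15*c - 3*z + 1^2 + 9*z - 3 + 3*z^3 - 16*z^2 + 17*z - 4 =-6*c^3 - 18*c^2 - 18*c + 3*z^3 + z^2*(-16*c - 16) + z*(23*c^2 + 46*c + 23) - 6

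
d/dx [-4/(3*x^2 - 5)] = 24*x/(3*x^2 - 5)^2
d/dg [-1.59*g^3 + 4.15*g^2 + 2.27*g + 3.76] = -4.77*g^2 + 8.3*g + 2.27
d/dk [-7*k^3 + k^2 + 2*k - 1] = -21*k^2 + 2*k + 2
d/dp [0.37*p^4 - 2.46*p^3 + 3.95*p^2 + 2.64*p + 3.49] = 1.48*p^3 - 7.38*p^2 + 7.9*p + 2.64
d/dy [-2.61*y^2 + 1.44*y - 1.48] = 1.44 - 5.22*y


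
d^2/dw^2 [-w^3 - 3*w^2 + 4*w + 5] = -6*w - 6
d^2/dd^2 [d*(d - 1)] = 2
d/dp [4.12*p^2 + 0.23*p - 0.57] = 8.24*p + 0.23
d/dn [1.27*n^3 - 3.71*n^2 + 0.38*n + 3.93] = 3.81*n^2 - 7.42*n + 0.38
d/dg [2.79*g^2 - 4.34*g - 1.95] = 5.58*g - 4.34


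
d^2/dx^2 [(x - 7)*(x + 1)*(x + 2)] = 6*x - 8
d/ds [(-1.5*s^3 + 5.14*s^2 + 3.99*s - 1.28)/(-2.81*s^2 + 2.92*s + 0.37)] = (4.215*s^4 - 8.76*s^3 + 24.5557*s^2 - 3.39*s + 5.2139)/(7.8961*s^4 - 16.4104*s^3 + 6.447*s^2 + 2.1608*s + 0.1369)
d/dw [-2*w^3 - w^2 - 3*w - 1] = -6*w^2 - 2*w - 3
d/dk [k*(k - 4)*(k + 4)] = 3*k^2 - 16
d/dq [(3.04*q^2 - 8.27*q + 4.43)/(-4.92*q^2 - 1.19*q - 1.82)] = (-44.306*q^2 + 32.5256*q + 20.3231)/(24.2064*q^4 + 11.7096*q^3 + 19.3249*q^2 + 4.3316*q + 3.3124)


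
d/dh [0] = 0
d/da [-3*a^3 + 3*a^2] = 3*a*(2 - 3*a)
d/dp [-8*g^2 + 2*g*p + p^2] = 2*g + 2*p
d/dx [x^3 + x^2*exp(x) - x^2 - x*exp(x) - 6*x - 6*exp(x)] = x^2*exp(x) + 3*x^2 + x*exp(x) - 2*x - 7*exp(x) - 6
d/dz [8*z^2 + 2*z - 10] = 16*z + 2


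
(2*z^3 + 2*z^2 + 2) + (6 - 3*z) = 2*z^3 + 2*z^2 - 3*z + 8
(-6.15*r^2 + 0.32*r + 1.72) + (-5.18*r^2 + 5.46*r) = -11.33*r^2 + 5.78*r + 1.72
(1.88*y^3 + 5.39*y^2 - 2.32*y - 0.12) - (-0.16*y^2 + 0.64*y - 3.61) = 1.88*y^3 + 5.55*y^2 - 2.96*y + 3.49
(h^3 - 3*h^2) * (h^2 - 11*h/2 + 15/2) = h^5 - 17*h^4/2 + 24*h^3 - 45*h^2/2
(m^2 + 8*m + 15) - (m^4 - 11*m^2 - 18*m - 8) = -m^4 + 12*m^2 + 26*m + 23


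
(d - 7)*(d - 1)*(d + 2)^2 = d^4 - 4*d^3 - 21*d^2 - 4*d + 28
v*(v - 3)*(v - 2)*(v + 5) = v^4 - 19*v^2 + 30*v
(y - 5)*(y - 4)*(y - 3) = y^3 - 12*y^2 + 47*y - 60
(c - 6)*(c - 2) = c^2 - 8*c + 12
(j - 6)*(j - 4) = j^2 - 10*j + 24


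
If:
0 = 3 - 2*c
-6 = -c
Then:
No Solution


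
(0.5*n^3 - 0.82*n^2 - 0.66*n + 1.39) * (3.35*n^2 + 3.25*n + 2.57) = 1.675*n^5 - 1.122*n^4 - 3.591*n^3 + 0.4041*n^2 + 2.8213*n + 3.5723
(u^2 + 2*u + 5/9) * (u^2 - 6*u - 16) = u^4 - 4*u^3 - 247*u^2/9 - 106*u/3 - 80/9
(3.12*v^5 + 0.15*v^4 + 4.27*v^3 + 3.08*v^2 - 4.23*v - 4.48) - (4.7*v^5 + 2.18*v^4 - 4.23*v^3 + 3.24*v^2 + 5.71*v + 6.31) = -1.58*v^5 - 2.03*v^4 + 8.5*v^3 - 0.16*v^2 - 9.94*v - 10.79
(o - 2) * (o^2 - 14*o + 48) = o^3 - 16*o^2 + 76*o - 96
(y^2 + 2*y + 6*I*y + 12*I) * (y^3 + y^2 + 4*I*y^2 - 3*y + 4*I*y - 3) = y^5 + 3*y^4 + 10*I*y^4 - 25*y^3 + 30*I*y^3 - 81*y^2 + 2*I*y^2 - 54*y - 54*I*y - 36*I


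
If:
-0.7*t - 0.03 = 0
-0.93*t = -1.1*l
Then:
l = -0.04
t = -0.04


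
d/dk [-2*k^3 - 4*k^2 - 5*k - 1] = -6*k^2 - 8*k - 5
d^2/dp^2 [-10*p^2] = -20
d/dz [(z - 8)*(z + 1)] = 2*z - 7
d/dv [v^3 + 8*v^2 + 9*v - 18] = 3*v^2 + 16*v + 9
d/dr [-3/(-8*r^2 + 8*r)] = 3*(1 - 2*r)/(8*r^2*(r - 1)^2)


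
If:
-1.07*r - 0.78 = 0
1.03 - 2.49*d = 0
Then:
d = 0.41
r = -0.73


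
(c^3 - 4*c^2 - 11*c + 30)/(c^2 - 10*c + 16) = (c^2 - 2*c - 15)/(c - 8)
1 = 1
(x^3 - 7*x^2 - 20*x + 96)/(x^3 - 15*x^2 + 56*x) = (x^2 + x - 12)/(x*(x - 7))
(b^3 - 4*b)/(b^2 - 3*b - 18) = b*(4 - b^2)/(-b^2 + 3*b + 18)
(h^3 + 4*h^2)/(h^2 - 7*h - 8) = h^2*(h + 4)/(h^2 - 7*h - 8)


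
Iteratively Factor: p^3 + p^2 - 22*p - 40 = (p + 2)*(p^2 - p - 20) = (p + 2)*(p + 4)*(p - 5)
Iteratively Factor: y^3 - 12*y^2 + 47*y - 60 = (y - 4)*(y^2 - 8*y + 15) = (y - 4)*(y - 3)*(y - 5)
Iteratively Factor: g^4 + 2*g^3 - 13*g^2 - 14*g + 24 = (g - 1)*(g^3 + 3*g^2 - 10*g - 24) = (g - 1)*(g + 4)*(g^2 - g - 6) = (g - 3)*(g - 1)*(g + 4)*(g + 2)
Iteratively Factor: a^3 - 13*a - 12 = (a + 3)*(a^2 - 3*a - 4) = (a + 1)*(a + 3)*(a - 4)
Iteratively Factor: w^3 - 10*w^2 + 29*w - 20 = (w - 1)*(w^2 - 9*w + 20) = (w - 4)*(w - 1)*(w - 5)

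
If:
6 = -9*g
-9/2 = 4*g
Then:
No Solution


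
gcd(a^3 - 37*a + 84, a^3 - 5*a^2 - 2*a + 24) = a^2 - 7*a + 12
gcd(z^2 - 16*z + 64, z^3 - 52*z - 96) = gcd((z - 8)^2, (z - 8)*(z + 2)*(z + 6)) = z - 8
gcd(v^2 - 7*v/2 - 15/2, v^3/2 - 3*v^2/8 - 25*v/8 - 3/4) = 1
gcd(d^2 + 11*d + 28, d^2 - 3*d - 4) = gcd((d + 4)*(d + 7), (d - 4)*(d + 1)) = 1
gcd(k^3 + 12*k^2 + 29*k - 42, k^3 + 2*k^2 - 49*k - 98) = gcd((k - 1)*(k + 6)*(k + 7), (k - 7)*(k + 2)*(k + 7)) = k + 7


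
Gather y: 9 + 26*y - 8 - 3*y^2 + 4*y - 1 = -3*y^2 + 30*y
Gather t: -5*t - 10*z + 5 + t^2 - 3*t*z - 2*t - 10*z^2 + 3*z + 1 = t^2 + t*(-3*z - 7) - 10*z^2 - 7*z + 6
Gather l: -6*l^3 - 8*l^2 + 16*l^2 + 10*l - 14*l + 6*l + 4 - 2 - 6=-6*l^3 + 8*l^2 + 2*l - 4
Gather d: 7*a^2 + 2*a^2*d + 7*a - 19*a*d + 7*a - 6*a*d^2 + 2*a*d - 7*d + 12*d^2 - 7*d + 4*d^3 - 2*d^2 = 7*a^2 + 14*a + 4*d^3 + d^2*(10 - 6*a) + d*(2*a^2 - 17*a - 14)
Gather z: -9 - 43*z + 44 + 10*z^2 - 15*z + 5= 10*z^2 - 58*z + 40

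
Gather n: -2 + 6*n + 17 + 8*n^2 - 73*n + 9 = 8*n^2 - 67*n + 24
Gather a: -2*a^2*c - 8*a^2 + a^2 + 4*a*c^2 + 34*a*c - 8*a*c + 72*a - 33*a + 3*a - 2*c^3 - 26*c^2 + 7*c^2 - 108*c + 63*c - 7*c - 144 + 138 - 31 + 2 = a^2*(-2*c - 7) + a*(4*c^2 + 26*c + 42) - 2*c^3 - 19*c^2 - 52*c - 35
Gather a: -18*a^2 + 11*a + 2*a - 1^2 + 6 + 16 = -18*a^2 + 13*a + 21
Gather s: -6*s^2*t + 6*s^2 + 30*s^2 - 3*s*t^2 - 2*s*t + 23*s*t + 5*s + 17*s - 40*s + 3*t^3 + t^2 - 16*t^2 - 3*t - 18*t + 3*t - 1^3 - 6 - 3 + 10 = s^2*(36 - 6*t) + s*(-3*t^2 + 21*t - 18) + 3*t^3 - 15*t^2 - 18*t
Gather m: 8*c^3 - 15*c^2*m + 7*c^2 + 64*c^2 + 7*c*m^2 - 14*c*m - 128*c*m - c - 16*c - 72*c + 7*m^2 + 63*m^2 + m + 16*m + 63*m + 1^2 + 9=8*c^3 + 71*c^2 - 89*c + m^2*(7*c + 70) + m*(-15*c^2 - 142*c + 80) + 10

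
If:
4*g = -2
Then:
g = -1/2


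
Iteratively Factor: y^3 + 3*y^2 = (y)*(y^2 + 3*y) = y^2*(y + 3)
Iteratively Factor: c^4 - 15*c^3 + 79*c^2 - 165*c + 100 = (c - 5)*(c^3 - 10*c^2 + 29*c - 20) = (c - 5)*(c - 1)*(c^2 - 9*c + 20) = (c - 5)*(c - 4)*(c - 1)*(c - 5)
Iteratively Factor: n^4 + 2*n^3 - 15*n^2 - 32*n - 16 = (n - 4)*(n^3 + 6*n^2 + 9*n + 4) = (n - 4)*(n + 1)*(n^2 + 5*n + 4) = (n - 4)*(n + 1)*(n + 4)*(n + 1)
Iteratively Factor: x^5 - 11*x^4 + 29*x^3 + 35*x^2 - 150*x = (x - 5)*(x^4 - 6*x^3 - x^2 + 30*x) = (x - 5)*(x + 2)*(x^3 - 8*x^2 + 15*x) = (x - 5)^2*(x + 2)*(x^2 - 3*x) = (x - 5)^2*(x - 3)*(x + 2)*(x)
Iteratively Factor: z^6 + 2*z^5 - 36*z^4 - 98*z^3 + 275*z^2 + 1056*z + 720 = (z + 4)*(z^5 - 2*z^4 - 28*z^3 + 14*z^2 + 219*z + 180) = (z + 3)*(z + 4)*(z^4 - 5*z^3 - 13*z^2 + 53*z + 60) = (z + 3)^2*(z + 4)*(z^3 - 8*z^2 + 11*z + 20) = (z + 1)*(z + 3)^2*(z + 4)*(z^2 - 9*z + 20) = (z - 4)*(z + 1)*(z + 3)^2*(z + 4)*(z - 5)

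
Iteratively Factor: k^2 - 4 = (k + 2)*(k - 2)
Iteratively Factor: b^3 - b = (b)*(b^2 - 1) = b*(b + 1)*(b - 1)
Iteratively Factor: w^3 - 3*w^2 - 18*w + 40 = (w - 5)*(w^2 + 2*w - 8) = (w - 5)*(w + 4)*(w - 2)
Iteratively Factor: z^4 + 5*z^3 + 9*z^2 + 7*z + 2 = (z + 1)*(z^3 + 4*z^2 + 5*z + 2) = (z + 1)*(z + 2)*(z^2 + 2*z + 1) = (z + 1)^2*(z + 2)*(z + 1)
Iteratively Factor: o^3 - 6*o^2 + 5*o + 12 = (o - 3)*(o^2 - 3*o - 4) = (o - 3)*(o + 1)*(o - 4)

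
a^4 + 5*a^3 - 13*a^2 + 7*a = a*(a - 1)^2*(a + 7)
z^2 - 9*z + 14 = (z - 7)*(z - 2)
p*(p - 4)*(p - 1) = p^3 - 5*p^2 + 4*p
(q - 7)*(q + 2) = q^2 - 5*q - 14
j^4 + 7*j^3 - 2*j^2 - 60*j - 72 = (j - 3)*(j + 2)^2*(j + 6)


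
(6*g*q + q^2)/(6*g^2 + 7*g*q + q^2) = q/(g + q)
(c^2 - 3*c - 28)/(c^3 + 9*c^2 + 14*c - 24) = (c - 7)/(c^2 + 5*c - 6)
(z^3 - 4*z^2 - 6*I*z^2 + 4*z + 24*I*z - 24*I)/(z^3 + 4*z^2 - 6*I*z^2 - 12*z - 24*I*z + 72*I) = (z - 2)/(z + 6)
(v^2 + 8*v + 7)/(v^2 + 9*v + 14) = (v + 1)/(v + 2)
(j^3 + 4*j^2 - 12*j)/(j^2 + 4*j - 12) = j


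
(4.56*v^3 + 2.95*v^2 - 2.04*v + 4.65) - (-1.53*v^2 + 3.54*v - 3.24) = 4.56*v^3 + 4.48*v^2 - 5.58*v + 7.89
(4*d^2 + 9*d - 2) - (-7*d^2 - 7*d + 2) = 11*d^2 + 16*d - 4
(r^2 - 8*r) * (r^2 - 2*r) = r^4 - 10*r^3 + 16*r^2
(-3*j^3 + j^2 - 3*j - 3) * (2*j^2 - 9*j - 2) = -6*j^5 + 29*j^4 - 9*j^3 + 19*j^2 + 33*j + 6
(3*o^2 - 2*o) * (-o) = -3*o^3 + 2*o^2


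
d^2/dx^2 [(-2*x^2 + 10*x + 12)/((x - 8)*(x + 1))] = -8/(x^3 - 24*x^2 + 192*x - 512)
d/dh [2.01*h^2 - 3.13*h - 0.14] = 4.02*h - 3.13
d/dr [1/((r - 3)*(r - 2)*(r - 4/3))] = 3*(-9*r^2 + 38*r - 38)/(9*r^6 - 114*r^5 + 589*r^4 - 1588*r^3 + 2356*r^2 - 1824*r + 576)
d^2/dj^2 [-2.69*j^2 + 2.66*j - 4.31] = -5.38000000000000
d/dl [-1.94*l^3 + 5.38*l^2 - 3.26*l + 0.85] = -5.82*l^2 + 10.76*l - 3.26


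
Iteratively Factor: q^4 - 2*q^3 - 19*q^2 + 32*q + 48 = (q + 4)*(q^3 - 6*q^2 + 5*q + 12) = (q - 4)*(q + 4)*(q^2 - 2*q - 3) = (q - 4)*(q + 1)*(q + 4)*(q - 3)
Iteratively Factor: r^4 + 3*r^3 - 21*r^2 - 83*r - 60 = (r + 3)*(r^3 - 21*r - 20) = (r + 1)*(r + 3)*(r^2 - r - 20) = (r - 5)*(r + 1)*(r + 3)*(r + 4)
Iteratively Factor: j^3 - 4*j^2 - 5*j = (j)*(j^2 - 4*j - 5) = j*(j + 1)*(j - 5)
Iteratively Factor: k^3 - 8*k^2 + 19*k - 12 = (k - 1)*(k^2 - 7*k + 12) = (k - 4)*(k - 1)*(k - 3)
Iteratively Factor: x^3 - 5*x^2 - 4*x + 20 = (x - 2)*(x^2 - 3*x - 10) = (x - 5)*(x - 2)*(x + 2)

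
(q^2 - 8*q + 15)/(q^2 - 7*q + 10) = (q - 3)/(q - 2)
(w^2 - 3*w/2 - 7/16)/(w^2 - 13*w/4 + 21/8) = (4*w + 1)/(2*(2*w - 3))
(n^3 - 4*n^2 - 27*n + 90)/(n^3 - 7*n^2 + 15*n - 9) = (n^2 - n - 30)/(n^2 - 4*n + 3)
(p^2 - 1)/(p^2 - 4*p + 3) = (p + 1)/(p - 3)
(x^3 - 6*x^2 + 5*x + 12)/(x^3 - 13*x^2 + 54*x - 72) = (x + 1)/(x - 6)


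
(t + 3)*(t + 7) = t^2 + 10*t + 21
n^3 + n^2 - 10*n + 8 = (n - 2)*(n - 1)*(n + 4)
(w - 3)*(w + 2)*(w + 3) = w^3 + 2*w^2 - 9*w - 18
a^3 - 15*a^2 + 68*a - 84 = (a - 7)*(a - 6)*(a - 2)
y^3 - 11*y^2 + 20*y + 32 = (y - 8)*(y - 4)*(y + 1)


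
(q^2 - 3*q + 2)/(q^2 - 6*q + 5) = (q - 2)/(q - 5)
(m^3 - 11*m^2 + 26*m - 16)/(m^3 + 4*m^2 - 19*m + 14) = (m - 8)/(m + 7)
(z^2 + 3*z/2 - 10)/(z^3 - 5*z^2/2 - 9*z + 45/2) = (z + 4)/(z^2 - 9)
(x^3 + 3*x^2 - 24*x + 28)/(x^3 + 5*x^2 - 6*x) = (x^3 + 3*x^2 - 24*x + 28)/(x*(x^2 + 5*x - 6))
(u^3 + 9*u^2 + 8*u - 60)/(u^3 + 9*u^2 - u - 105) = (u^2 + 4*u - 12)/(u^2 + 4*u - 21)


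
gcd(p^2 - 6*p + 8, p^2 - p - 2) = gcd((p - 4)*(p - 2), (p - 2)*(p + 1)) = p - 2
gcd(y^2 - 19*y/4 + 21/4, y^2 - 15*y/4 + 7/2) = y - 7/4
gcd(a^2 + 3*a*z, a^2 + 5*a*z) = a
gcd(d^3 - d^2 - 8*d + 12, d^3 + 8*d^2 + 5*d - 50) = d - 2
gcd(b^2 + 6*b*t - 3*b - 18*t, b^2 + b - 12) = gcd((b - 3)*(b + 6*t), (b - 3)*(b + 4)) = b - 3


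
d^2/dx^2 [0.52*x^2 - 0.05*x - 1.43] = 1.04000000000000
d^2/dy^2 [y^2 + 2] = 2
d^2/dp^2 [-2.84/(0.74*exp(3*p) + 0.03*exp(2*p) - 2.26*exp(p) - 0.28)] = (-2.84*(2.22*exp(2*p) + 0.06*exp(p) - 2.26)*(4.44*exp(2*p) + 0.12*exp(p) - 4.52)*exp(p) + (18.9144*exp(2*p) + 0.3408*exp(p) - 6.4184)*(0.74*exp(3*p) + 0.03*exp(2*p) - 2.26*exp(p) - 0.28))*exp(p)/(0.74*exp(3*p) + 0.03*exp(2*p) - 2.26*exp(p) - 0.28)^3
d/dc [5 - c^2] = -2*c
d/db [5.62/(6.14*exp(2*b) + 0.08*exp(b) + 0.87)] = (-69.0136*exp(b) - 0.4496)*exp(b)/(6.14*exp(2*b) + 0.08*exp(b) + 0.87)^2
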